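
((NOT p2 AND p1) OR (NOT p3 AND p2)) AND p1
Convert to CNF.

((NOT p2 AND p1) OR (NOT p3 AND p2)) AND p1
≡ (NOT p2 OR NOT p3) AND (NOT p2 OR p2) AND (p1 OR NOT p3) AND (p1 OR p2) AND p1   (distribute OR over AND)
≡ (NOT p2 OR NOT p3) AND p1   (simplify)

(NOT p2 OR NOT p3) AND p1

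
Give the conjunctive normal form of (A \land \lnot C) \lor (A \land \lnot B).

A \land (\lnot C \lor \lnot B)

(A \land \lnot C) \lor (A \land \lnot B)
⇔ (A \lor A) \land (A \lor \lnot B) \land (\lnot C \lor A) \land (\lnot C \lor \lnot B)   — distribute \lor over \land
⇔ A \land (\lnot C \lor \lnot B)   — simplify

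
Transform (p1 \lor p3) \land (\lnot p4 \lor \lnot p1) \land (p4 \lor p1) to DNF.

(p1 \lor p3) \land (\lnot p4 \lor \lnot p1) \land (p4 \lor p1)
≡ (p1 \land \lnot p4 \land p4) \lor (p1 \land \lnot p4 \land p1) \lor (p1 \land \lnot p1 \land p4) \lor (p1 \land \lnot p1 \land p1) \lor (p3 \land \lnot p4 \land p4) \lor (p3 \land \lnot p4 \land p1) \lor (p3 \land \lnot p1 \land p4) \lor (p3 \land \lnot p1 \land p1)   [distribute \land over \lor]
≡ (p1 \land \lnot p4) \lor (p3 \land \lnot p1 \land p4)   [simplify]

(p1 \land \lnot p4) \lor (p3 \land \lnot p1 \land p4)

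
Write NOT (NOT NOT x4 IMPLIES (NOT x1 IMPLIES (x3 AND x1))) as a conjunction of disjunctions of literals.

x4 AND NOT x1

NOT (NOT NOT x4 IMPLIES (NOT x1 IMPLIES (x3 AND x1)))
= NOT (NOT NOT NOT x4 OR (NOT x1 IMPLIES (x3 AND x1)))
= NOT (NOT NOT NOT x4 OR NOT NOT x1 OR (x3 AND x1))
= NOT NOT NOT NOT x4 AND NOT NOT NOT x1 AND NOT (x3 AND x1)
= NOT NOT x4 AND NOT NOT NOT x1 AND NOT (x3 AND x1)
= x4 AND NOT NOT NOT x1 AND NOT (x3 AND x1)
= x4 AND NOT x1 AND NOT (x3 AND x1)
= x4 AND NOT x1 AND (NOT x3 OR NOT x1)
= x4 AND NOT x1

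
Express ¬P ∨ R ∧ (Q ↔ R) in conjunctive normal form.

(¬P ∨ R) ∧ (¬P ∨ ¬R ∨ Q)

¬P ∨ R ∧ (Q ↔ R)
⇔ ¬P ∨ R ∧ (Q → R) ∧ (R → Q)   — eliminate ↔
⇔ ¬P ∨ R ∧ (¬Q ∨ R) ∧ (R → Q)   — eliminate →
⇔ ¬P ∨ R ∧ (¬Q ∨ R) ∧ (¬R ∨ Q)   — eliminate →
⇔ (¬P ∨ R) ∧ (¬P ∨ ¬Q ∨ R) ∧ (¬P ∨ ¬R ∨ Q)   — distribute ∨ over ∧
⇔ (¬P ∨ R) ∧ (¬P ∨ ¬R ∨ Q)   — simplify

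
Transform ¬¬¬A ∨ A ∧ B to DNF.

¬A ∨ A ∧ B

¬¬¬A ∨ A ∧ B
≡ ¬A ∨ A ∧ B   (double negation)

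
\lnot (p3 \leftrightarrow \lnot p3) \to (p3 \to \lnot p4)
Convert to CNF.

\lnot p3 \lor \lnot p4

\lnot (p3 \leftrightarrow \lnot p3) \to (p3 \to \lnot p4)
≡ \lnot \lnot (p3 \leftrightarrow \lnot p3) \lor (p3 \to \lnot p4)   — eliminate \to
≡ \lnot \lnot ((p3 \to \lnot p3) \land (\lnot p3 \to p3)) \lor (p3 \to \lnot p4)   — eliminate \leftrightarrow
≡ \lnot \lnot ((\lnot p3 \lor \lnot p3) \land (\lnot p3 \to p3)) \lor (p3 \to \lnot p4)   — eliminate \to
≡ \lnot \lnot ((\lnot p3 \lor \lnot p3) \land (\lnot \lnot p3 \lor p3)) \lor (p3 \to \lnot p4)   — eliminate \to
≡ \lnot \lnot ((\lnot p3 \lor \lnot p3) \land (\lnot \lnot p3 \lor p3)) \lor \lnot p3 \lor \lnot p4   — eliminate \to
≡ ((\lnot p3 \lor \lnot p3) \land (\lnot \lnot p3 \lor p3)) \lor \lnot p3 \lor \lnot p4   — double negation
≡ ((\lnot p3 \lor \lnot p3) \land (p3 \lor p3)) \lor \lnot p3 \lor \lnot p4   — double negation
≡ (\lnot p3 \lor \lnot p3 \lor \lnot p3 \lor \lnot p4) \land (p3 \lor p3 \lor \lnot p3 \lor \lnot p4)   — distribute \lor over \land
≡ \lnot p3 \lor \lnot p4   — simplify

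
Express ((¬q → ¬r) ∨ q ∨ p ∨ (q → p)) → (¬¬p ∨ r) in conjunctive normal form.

((¬q → ¬r) ∨ q ∨ p ∨ (q → p)) → (¬¬p ∨ r)
= ¬((¬q → ¬r) ∨ q ∨ p ∨ (q → p)) ∨ ¬¬p ∨ r   [eliminate →]
= ¬(¬¬q ∨ ¬r ∨ q ∨ p ∨ (q → p)) ∨ ¬¬p ∨ r   [eliminate →]
= ¬(¬¬q ∨ ¬r ∨ q ∨ p ∨ ¬q ∨ p) ∨ ¬¬p ∨ r   [eliminate →]
= (¬¬¬q ∧ ¬¬r ∧ ¬q ∧ ¬p ∧ ¬¬q ∧ ¬p) ∨ ¬¬p ∨ r   [De Morgan]
= (¬q ∧ ¬¬r ∧ ¬q ∧ ¬p ∧ ¬¬q ∧ ¬p) ∨ ¬¬p ∨ r   [double negation]
= (¬q ∧ r ∧ ¬q ∧ ¬p ∧ ¬¬q ∧ ¬p) ∨ ¬¬p ∨ r   [double negation]
= (¬q ∧ r ∧ ¬q ∧ ¬p ∧ q ∧ ¬p) ∨ ¬¬p ∨ r   [double negation]
= (¬q ∧ r ∧ ¬q ∧ ¬p ∧ q ∧ ¬p) ∨ p ∨ r   [double negation]
= (¬q ∨ p ∨ r) ∧ (r ∨ p ∨ r) ∧ (¬q ∨ p ∨ r) ∧ (¬p ∨ p ∨ r) ∧ (q ∨ p ∨ r) ∧ (¬p ∨ p ∨ r)   [distribute ∨ over ∧]
= r ∨ p   [simplify]

r ∨ p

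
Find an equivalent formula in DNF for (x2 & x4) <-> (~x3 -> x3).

(~x2 & ~x3) | (~x4 & ~x3) | (x3 & x2 & x4)

(x2 & x4) <-> (~x3 -> x3)
⇔ ((x2 & x4) -> (~x3 -> x3)) & ((~x3 -> x3) -> (x2 & x4))
⇔ (~(x2 & x4) | (~x3 -> x3)) & ((~x3 -> x3) -> (x2 & x4))
⇔ (~(x2 & x4) | ~~x3 | x3) & ((~x3 -> x3) -> (x2 & x4))
⇔ (~(x2 & x4) | ~~x3 | x3) & (~(~x3 -> x3) | (x2 & x4))
⇔ (~(x2 & x4) | ~~x3 | x3) & (~(~~x3 | x3) | (x2 & x4))
⇔ (~x2 | ~x4 | ~~x3 | x3) & (~(~~x3 | x3) | (x2 & x4))
⇔ (~x2 | ~x4 | x3 | x3) & (~(~~x3 | x3) | (x2 & x4))
⇔ (~x2 | ~x4 | x3 | x3) & ((~~~x3 & ~x3) | (x2 & x4))
⇔ (~x2 | ~x4 | x3 | x3) & ((~x3 & ~x3) | (x2 & x4))
⇔ (~x2 & ~x3 & ~x3) | (~x2 & x2 & x4) | (~x4 & ~x3 & ~x3) | (~x4 & x2 & x4) | (x3 & ~x3 & ~x3) | (x3 & x2 & x4) | (x3 & ~x3 & ~x3) | (x3 & x2 & x4)
⇔ (~x2 & ~x3) | (~x4 & ~x3) | (x3 & x2 & x4)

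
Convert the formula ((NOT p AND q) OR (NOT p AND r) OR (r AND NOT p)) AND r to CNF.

((NOT p AND q) OR (NOT p AND r) OR (r AND NOT p)) AND r
= (NOT p OR NOT p OR r) AND (NOT p OR NOT p OR NOT p) AND (NOT p OR r OR r) AND (NOT p OR r OR NOT p) AND (q OR NOT p OR r) AND (q OR NOT p OR NOT p) AND (q OR r OR r) AND (q OR r OR NOT p) AND r
= NOT p AND r

NOT p AND r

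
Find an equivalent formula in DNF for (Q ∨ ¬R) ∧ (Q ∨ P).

(Q ∨ ¬R) ∧ (Q ∨ P)
= (Q ∧ Q) ∨ (Q ∧ P) ∨ (¬R ∧ Q) ∨ (¬R ∧ P)   — distribute ∧ over ∨
= Q ∨ (¬R ∧ P)   — simplify

Q ∨ (¬R ∧ P)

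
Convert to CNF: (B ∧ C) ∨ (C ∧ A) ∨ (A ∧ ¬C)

(B ∨ A) ∧ (C ∨ A)

(B ∧ C) ∨ (C ∧ A) ∨ (A ∧ ¬C)
= (B ∨ C ∨ A) ∧ (B ∨ C ∨ ¬C) ∧ (B ∨ A ∨ A) ∧ (B ∨ A ∨ ¬C) ∧ (C ∨ C ∨ A) ∧ (C ∨ C ∨ ¬C) ∧ (C ∨ A ∨ A) ∧ (C ∨ A ∨ ¬C)   [distribute ∨ over ∧]
= (B ∨ A) ∧ (C ∨ A)   [simplify]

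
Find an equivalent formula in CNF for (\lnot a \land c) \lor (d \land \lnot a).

(\lnot a \land c) \lor (d \land \lnot a)
⇔ (\lnot a \lor d) \land (\lnot a \lor \lnot a) \land (c \lor d) \land (c \lor \lnot a)   [distribute \lor over \land]
⇔ \lnot a \land (c \lor d)   [simplify]

\lnot a \land (c \lor d)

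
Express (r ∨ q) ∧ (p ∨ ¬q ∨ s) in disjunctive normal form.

(r ∧ p) ∨ (r ∧ ¬q) ∨ (r ∧ s) ∨ (q ∧ p) ∨ (q ∧ s)

(r ∨ q) ∧ (p ∨ ¬q ∨ s)
= (r ∧ p) ∨ (r ∧ ¬q) ∨ (r ∧ s) ∨ (q ∧ p) ∨ (q ∧ ¬q) ∨ (q ∧ s)   [distribute ∧ over ∨]
= (r ∧ p) ∨ (r ∧ ¬q) ∨ (r ∧ s) ∨ (q ∧ p) ∨ (q ∧ s)   [simplify]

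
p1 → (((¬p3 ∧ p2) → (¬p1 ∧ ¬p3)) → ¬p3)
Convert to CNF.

p1 → (((¬p3 ∧ p2) → (¬p1 ∧ ¬p3)) → ¬p3)
≡ ¬p1 ∨ (((¬p3 ∧ p2) → (¬p1 ∧ ¬p3)) → ¬p3)   (eliminate →)
≡ ¬p1 ∨ ¬((¬p3 ∧ p2) → (¬p1 ∧ ¬p3)) ∨ ¬p3   (eliminate →)
≡ ¬p1 ∨ ¬(¬(¬p3 ∧ p2) ∨ (¬p1 ∧ ¬p3)) ∨ ¬p3   (eliminate →)
≡ ¬p1 ∨ (¬¬(¬p3 ∧ p2) ∧ ¬(¬p1 ∧ ¬p3)) ∨ ¬p3   (De Morgan)
≡ ¬p1 ∨ (¬p3 ∧ p2 ∧ ¬(¬p1 ∧ ¬p3)) ∨ ¬p3   (double negation)
≡ ¬p1 ∨ (¬p3 ∧ p2 ∧ (¬¬p1 ∨ ¬¬p3)) ∨ ¬p3   (De Morgan)
≡ ¬p1 ∨ (¬p3 ∧ p2 ∧ (p1 ∨ ¬¬p3)) ∨ ¬p3   (double negation)
≡ ¬p1 ∨ (¬p3 ∧ p2 ∧ (p1 ∨ p3)) ∨ ¬p3   (double negation)
≡ (¬p1 ∨ ¬p3 ∨ ¬p3) ∧ (¬p1 ∨ p2 ∨ ¬p3) ∧ (¬p1 ∨ p1 ∨ p3 ∨ ¬p3)   (distribute ∨ over ∧)
≡ ¬p1 ∨ ¬p3   (simplify)

¬p1 ∨ ¬p3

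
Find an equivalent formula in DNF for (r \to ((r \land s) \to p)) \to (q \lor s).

q \lor s

(r \to ((r \land s) \to p)) \to (q \lor s)
≡ \lnot (r \to ((r \land s) \to p)) \lor q \lor s   — eliminate \to
≡ \lnot (\lnot r \lor ((r \land s) \to p)) \lor q \lor s   — eliminate \to
≡ \lnot (\lnot r \lor \lnot (r \land s) \lor p) \lor q \lor s   — eliminate \to
≡ (\lnot \lnot r \land \lnot \lnot (r \land s) \land \lnot p) \lor q \lor s   — De Morgan
≡ (r \land \lnot \lnot (r \land s) \land \lnot p) \lor q \lor s   — double negation
≡ (r \land r \land s \land \lnot p) \lor q \lor s   — double negation
≡ q \lor s   — simplify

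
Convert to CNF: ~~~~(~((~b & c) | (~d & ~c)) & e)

~~~~(~((~b & c) | (~d & ~c)) & e)
= ~~(~((~b & c) | (~d & ~c)) & e)   (double negation)
= ~((~b & c) | (~d & ~c)) & e   (double negation)
= ~(~b & c) & ~(~d & ~c) & e   (De Morgan)
= (~~b | ~c) & ~(~d & ~c) & e   (De Morgan)
= (b | ~c) & ~(~d & ~c) & e   (double negation)
= (b | ~c) & (~~d | ~~c) & e   (De Morgan)
= (b | ~c) & (d | ~~c) & e   (double negation)
= (b | ~c) & (d | c) & e   (double negation)

(b | ~c) & (d | c) & e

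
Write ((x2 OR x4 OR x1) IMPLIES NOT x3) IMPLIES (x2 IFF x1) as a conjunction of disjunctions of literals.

(x3 OR NOT x2 OR x1) AND (x3 OR NOT x1 OR x2)

((x2 OR x4 OR x1) IMPLIES NOT x3) IMPLIES (x2 IFF x1)
≡ NOT ((x2 OR x4 OR x1) IMPLIES NOT x3) OR (x2 IFF x1)   — eliminate IMPLIES
≡ NOT (NOT (x2 OR x4 OR x1) OR NOT x3) OR (x2 IFF x1)   — eliminate IMPLIES
≡ NOT (NOT (x2 OR x4 OR x1) OR NOT x3) OR ((x2 IMPLIES x1) AND (x1 IMPLIES x2))   — eliminate IFF
≡ NOT (NOT (x2 OR x4 OR x1) OR NOT x3) OR ((NOT x2 OR x1) AND (x1 IMPLIES x2))   — eliminate IMPLIES
≡ NOT (NOT (x2 OR x4 OR x1) OR NOT x3) OR ((NOT x2 OR x1) AND (NOT x1 OR x2))   — eliminate IMPLIES
≡ (NOT NOT (x2 OR x4 OR x1) AND NOT NOT x3) OR ((NOT x2 OR x1) AND (NOT x1 OR x2))   — De Morgan
≡ ((x2 OR x4 OR x1) AND NOT NOT x3) OR ((NOT x2 OR x1) AND (NOT x1 OR x2))   — double negation
≡ ((x2 OR x4 OR x1) AND x3) OR ((NOT x2 OR x1) AND (NOT x1 OR x2))   — double negation
≡ (x2 OR x4 OR x1 OR NOT x2 OR x1) AND (x2 OR x4 OR x1 OR NOT x1 OR x2) AND (x3 OR NOT x2 OR x1) AND (x3 OR NOT x1 OR x2)   — distribute OR over AND
≡ (x3 OR NOT x2 OR x1) AND (x3 OR NOT x1 OR x2)   — simplify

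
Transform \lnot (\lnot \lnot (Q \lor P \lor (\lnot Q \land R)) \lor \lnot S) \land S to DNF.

\lnot (\lnot \lnot (Q \lor P \lor (\lnot Q \land R)) \lor \lnot S) \land S
= \lnot \lnot \lnot (Q \lor P \lor (\lnot Q \land R)) \land \lnot \lnot S \land S   [De Morgan]
= \lnot (Q \lor P \lor (\lnot Q \land R)) \land \lnot \lnot S \land S   [double negation]
= \lnot Q \land \lnot P \land \lnot (\lnot Q \land R) \land \lnot \lnot S \land S   [De Morgan]
= \lnot Q \land \lnot P \land (\lnot \lnot Q \lor \lnot R) \land \lnot \lnot S \land S   [De Morgan]
= \lnot Q \land \lnot P \land (Q \lor \lnot R) \land \lnot \lnot S \land S   [double negation]
= \lnot Q \land \lnot P \land (Q \lor \lnot R) \land S \land S   [double negation]
= (\lnot Q \land \lnot P \land Q \land S \land S) \lor (\lnot Q \land \lnot P \land \lnot R \land S \land S)   [distribute \land over \lor]
= \lnot Q \land \lnot P \land \lnot R \land S   [simplify]

\lnot Q \land \lnot P \land \lnot R \land S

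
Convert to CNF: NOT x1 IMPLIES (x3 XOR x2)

(x1 OR x3 OR x2) AND (x1 OR NOT x3 OR NOT x2)

NOT x1 IMPLIES (x3 XOR x2)
≡ NOT NOT x1 OR (x3 XOR x2)   — eliminate IMPLIES
≡ NOT NOT x1 OR ((x3 OR x2) AND NOT (x3 AND x2))   — expand XOR
≡ x1 OR ((x3 OR x2) AND NOT (x3 AND x2))   — double negation
≡ x1 OR ((x3 OR x2) AND (NOT x3 OR NOT x2))   — De Morgan
≡ (x1 OR x3 OR x2) AND (x1 OR NOT x3 OR NOT x2)   — distribute OR over AND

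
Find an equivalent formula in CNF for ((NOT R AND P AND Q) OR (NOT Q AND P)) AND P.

(NOT R OR NOT Q) AND P

((NOT R AND P AND Q) OR (NOT Q AND P)) AND P
≡ (NOT R OR NOT Q) AND (NOT R OR P) AND (P OR NOT Q) AND (P OR P) AND (Q OR NOT Q) AND (Q OR P) AND P   (distribute OR over AND)
≡ (NOT R OR NOT Q) AND P   (simplify)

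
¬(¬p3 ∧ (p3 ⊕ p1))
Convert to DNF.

p3 ∨ (¬p3 ∧ ¬p1)

¬(¬p3 ∧ (p3 ⊕ p1))
⇔ ¬(¬p3 ∧ ((p3 ∧ ¬p1) ∨ (¬p3 ∧ p1)))   (expand ⊕)
⇔ ¬¬p3 ∨ ¬((p3 ∧ ¬p1) ∨ (¬p3 ∧ p1))   (De Morgan)
⇔ p3 ∨ ¬((p3 ∧ ¬p1) ∨ (¬p3 ∧ p1))   (double negation)
⇔ p3 ∨ (¬(p3 ∧ ¬p1) ∧ ¬(¬p3 ∧ p1))   (De Morgan)
⇔ p3 ∨ ((¬p3 ∨ ¬¬p1) ∧ ¬(¬p3 ∧ p1))   (De Morgan)
⇔ p3 ∨ ((¬p3 ∨ p1) ∧ ¬(¬p3 ∧ p1))   (double negation)
⇔ p3 ∨ ((¬p3 ∨ p1) ∧ (¬¬p3 ∨ ¬p1))   (De Morgan)
⇔ p3 ∨ ((¬p3 ∨ p1) ∧ (p3 ∨ ¬p1))   (double negation)
⇔ p3 ∨ (¬p3 ∧ p3) ∨ (¬p3 ∧ ¬p1) ∨ (p1 ∧ p3) ∨ (p1 ∧ ¬p1)   (distribute ∧ over ∨)
⇔ p3 ∨ (¬p3 ∧ ¬p1)   (simplify)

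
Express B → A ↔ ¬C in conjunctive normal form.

(B ∨ ¬C) ∧ (¬A ∨ ¬C) ∧ (C ∨ ¬B ∨ A)

B → A ↔ ¬C
≡ ((B → A) → ¬C) ∧ (¬C → (B → A))   [eliminate ↔]
≡ (¬(B → A) ∨ ¬C) ∧ (¬C → (B → A))   [eliminate →]
≡ (¬(¬B ∨ A) ∨ ¬C) ∧ (¬C → (B → A))   [eliminate →]
≡ (¬(¬B ∨ A) ∨ ¬C) ∧ (¬¬C ∨ (B → A))   [eliminate →]
≡ (¬(¬B ∨ A) ∨ ¬C) ∧ (¬¬C ∨ ¬B ∨ A)   [eliminate →]
≡ (¬¬B ∧ ¬A ∨ ¬C) ∧ (¬¬C ∨ ¬B ∨ A)   [De Morgan]
≡ (B ∧ ¬A ∨ ¬C) ∧ (¬¬C ∨ ¬B ∨ A)   [double negation]
≡ (B ∧ ¬A ∨ ¬C) ∧ (C ∨ ¬B ∨ A)   [double negation]
≡ (B ∨ ¬C) ∧ (¬A ∨ ¬C) ∧ (C ∨ ¬B ∨ A)   [distribute ∨ over ∧]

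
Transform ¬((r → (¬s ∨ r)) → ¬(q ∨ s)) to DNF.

¬((r → (¬s ∨ r)) → ¬(q ∨ s))
= ¬(¬(r → (¬s ∨ r)) ∨ ¬(q ∨ s))   — eliminate →
= ¬(¬(¬r ∨ ¬s ∨ r) ∨ ¬(q ∨ s))   — eliminate →
= ¬¬(¬r ∨ ¬s ∨ r) ∧ ¬¬(q ∨ s)   — De Morgan
= (¬r ∨ ¬s ∨ r) ∧ ¬¬(q ∨ s)   — double negation
= (¬r ∨ ¬s ∨ r) ∧ (q ∨ s)   — double negation
= (¬r ∧ q) ∨ (¬r ∧ s) ∨ (¬s ∧ q) ∨ (¬s ∧ s) ∨ (r ∧ q) ∨ (r ∧ s)   — distribute ∧ over ∨
= (¬r ∧ q) ∨ (¬r ∧ s) ∨ (¬s ∧ q) ∨ (r ∧ q) ∨ (r ∧ s)   — simplify

(¬r ∧ q) ∨ (¬r ∧ s) ∨ (¬s ∧ q) ∨ (r ∧ q) ∨ (r ∧ s)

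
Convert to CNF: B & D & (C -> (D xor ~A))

B & D & (~C | ~D | A)

B & D & (C -> (D xor ~A))
= B & D & (~C | (D xor ~A))   (eliminate ->)
= B & D & (~C | ((D | ~A) & ~(D & ~A)))   (expand xor)
= B & D & (~C | ((D | ~A) & (~D | ~~A)))   (De Morgan)
= B & D & (~C | ((D | ~A) & (~D | A)))   (double negation)
= B & D & (~C | D | ~A) & (~C | ~D | A)   (distribute | over &)
= B & D & (~C | ~D | A)   (simplify)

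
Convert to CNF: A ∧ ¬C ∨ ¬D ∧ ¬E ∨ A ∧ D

A ∧ ¬C ∨ ¬D ∧ ¬E ∨ A ∧ D
⇔ (A ∨ ¬D ∨ A) ∧ (A ∨ ¬D ∨ D) ∧ (A ∨ ¬E ∨ A) ∧ (A ∨ ¬E ∨ D) ∧ (¬C ∨ ¬D ∨ A) ∧ (¬C ∨ ¬D ∨ D) ∧ (¬C ∨ ¬E ∨ A) ∧ (¬C ∨ ¬E ∨ D)   [distribute ∨ over ∧]
⇔ (A ∨ ¬D) ∧ (A ∨ ¬E) ∧ (¬C ∨ ¬E ∨ D)   [simplify]

(A ∨ ¬D) ∧ (A ∨ ¬E) ∧ (¬C ∨ ¬E ∨ D)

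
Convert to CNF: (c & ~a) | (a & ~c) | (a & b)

(c & ~a) | (a & ~c) | (a & b)
≡ (c | a | a) & (c | a | b) & (c | ~c | a) & (c | ~c | b) & (~a | a | a) & (~a | a | b) & (~a | ~c | a) & (~a | ~c | b)
≡ (c | a) & (~a | ~c | b)

(c | a) & (~a | ~c | b)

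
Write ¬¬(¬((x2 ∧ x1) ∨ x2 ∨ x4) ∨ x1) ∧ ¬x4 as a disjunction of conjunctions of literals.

¬¬(¬((x2 ∧ x1) ∨ x2 ∨ x4) ∨ x1) ∧ ¬x4
≡ (¬((x2 ∧ x1) ∨ x2 ∨ x4) ∨ x1) ∧ ¬x4   [double negation]
≡ ((¬(x2 ∧ x1) ∧ ¬x2 ∧ ¬x4) ∨ x1) ∧ ¬x4   [De Morgan]
≡ (((¬x2 ∨ ¬x1) ∧ ¬x2 ∧ ¬x4) ∨ x1) ∧ ¬x4   [De Morgan]
≡ (¬x2 ∧ ¬x2 ∧ ¬x4 ∧ ¬x4) ∨ (¬x1 ∧ ¬x2 ∧ ¬x4 ∧ ¬x4) ∨ (x1 ∧ ¬x4)   [distribute ∧ over ∨]
≡ (¬x2 ∧ ¬x4) ∨ (x1 ∧ ¬x4)   [simplify]

(¬x2 ∧ ¬x4) ∨ (x1 ∧ ¬x4)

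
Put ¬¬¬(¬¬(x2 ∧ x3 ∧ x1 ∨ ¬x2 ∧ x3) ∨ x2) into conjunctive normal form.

¬¬¬(¬¬(x2 ∧ x3 ∧ x1 ∨ ¬x2 ∧ x3) ∨ x2)
⇔ ¬(¬¬(x2 ∧ x3 ∧ x1 ∨ ¬x2 ∧ x3) ∨ x2)   — double negation
⇔ ¬¬¬(x2 ∧ x3 ∧ x1 ∨ ¬x2 ∧ x3) ∧ ¬x2   — De Morgan
⇔ ¬(x2 ∧ x3 ∧ x1 ∨ ¬x2 ∧ x3) ∧ ¬x2   — double negation
⇔ ¬(x2 ∧ x3 ∧ x1) ∧ ¬(¬x2 ∧ x3) ∧ ¬x2   — De Morgan
⇔ (¬x2 ∨ ¬x3 ∨ ¬x1) ∧ ¬(¬x2 ∧ x3) ∧ ¬x2   — De Morgan
⇔ (¬x2 ∨ ¬x3 ∨ ¬x1) ∧ (¬¬x2 ∨ ¬x3) ∧ ¬x2   — De Morgan
⇔ (¬x2 ∨ ¬x3 ∨ ¬x1) ∧ (x2 ∨ ¬x3) ∧ ¬x2   — double negation
⇔ (x2 ∨ ¬x3) ∧ ¬x2   — simplify

(x2 ∨ ¬x3) ∧ ¬x2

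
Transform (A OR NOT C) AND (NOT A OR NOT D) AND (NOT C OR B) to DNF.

(A AND NOT D AND B) OR (NOT C AND NOT A) OR (NOT C AND NOT D)

(A OR NOT C) AND (NOT A OR NOT D) AND (NOT C OR B)
⇔ (A AND NOT A AND NOT C) OR (A AND NOT A AND B) OR (A AND NOT D AND NOT C) OR (A AND NOT D AND B) OR (NOT C AND NOT A AND NOT C) OR (NOT C AND NOT A AND B) OR (NOT C AND NOT D AND NOT C) OR (NOT C AND NOT D AND B)   (distribute AND over OR)
⇔ (A AND NOT D AND B) OR (NOT C AND NOT A) OR (NOT C AND NOT D)   (simplify)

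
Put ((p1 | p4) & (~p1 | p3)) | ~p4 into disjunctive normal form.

(p1 & p3) | (p4 & ~p1) | (p4 & p3) | ~p4

((p1 | p4) & (~p1 | p3)) | ~p4
≡ (p1 & ~p1) | (p1 & p3) | (p4 & ~p1) | (p4 & p3) | ~p4
≡ (p1 & p3) | (p4 & ~p1) | (p4 & p3) | ~p4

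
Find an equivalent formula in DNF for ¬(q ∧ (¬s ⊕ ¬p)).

¬q ∨ (s ∧ p) ∨ (¬p ∧ ¬s)

¬(q ∧ (¬s ⊕ ¬p))
≡ ¬(q ∧ ((¬s ∧ ¬¬p) ∨ (¬¬s ∧ ¬p)))   — expand ⊕
≡ ¬q ∨ ¬((¬s ∧ ¬¬p) ∨ (¬¬s ∧ ¬p))   — De Morgan
≡ ¬q ∨ (¬(¬s ∧ ¬¬p) ∧ ¬(¬¬s ∧ ¬p))   — De Morgan
≡ ¬q ∨ ((¬¬s ∨ ¬¬¬p) ∧ ¬(¬¬s ∧ ¬p))   — De Morgan
≡ ¬q ∨ ((s ∨ ¬¬¬p) ∧ ¬(¬¬s ∧ ¬p))   — double negation
≡ ¬q ∨ ((s ∨ ¬p) ∧ ¬(¬¬s ∧ ¬p))   — double negation
≡ ¬q ∨ ((s ∨ ¬p) ∧ (¬¬¬s ∨ ¬¬p))   — De Morgan
≡ ¬q ∨ ((s ∨ ¬p) ∧ (¬s ∨ ¬¬p))   — double negation
≡ ¬q ∨ ((s ∨ ¬p) ∧ (¬s ∨ p))   — double negation
≡ ¬q ∨ (s ∧ ¬s) ∨ (s ∧ p) ∨ (¬p ∧ ¬s) ∨ (¬p ∧ p)   — distribute ∧ over ∨
≡ ¬q ∨ (s ∧ p) ∨ (¬p ∧ ¬s)   — simplify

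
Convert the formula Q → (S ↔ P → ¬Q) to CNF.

(¬Q ∨ ¬S ∨ ¬P) ∧ (¬Q ∨ P ∨ S)

Q → (S ↔ P → ¬Q)
≡ ¬Q ∨ (S ↔ P → ¬Q)   [eliminate →]
≡ ¬Q ∨ (S → (P → ¬Q)) ∧ ((P → ¬Q) → S)   [eliminate ↔]
≡ ¬Q ∨ (¬S ∨ (P → ¬Q)) ∧ ((P → ¬Q) → S)   [eliminate →]
≡ ¬Q ∨ (¬S ∨ ¬P ∨ ¬Q) ∧ ((P → ¬Q) → S)   [eliminate →]
≡ ¬Q ∨ (¬S ∨ ¬P ∨ ¬Q) ∧ (¬(P → ¬Q) ∨ S)   [eliminate →]
≡ ¬Q ∨ (¬S ∨ ¬P ∨ ¬Q) ∧ (¬(¬P ∨ ¬Q) ∨ S)   [eliminate →]
≡ ¬Q ∨ (¬S ∨ ¬P ∨ ¬Q) ∧ (¬¬P ∧ ¬¬Q ∨ S)   [De Morgan]
≡ ¬Q ∨ (¬S ∨ ¬P ∨ ¬Q) ∧ (P ∧ ¬¬Q ∨ S)   [double negation]
≡ ¬Q ∨ (¬S ∨ ¬P ∨ ¬Q) ∧ (P ∧ Q ∨ S)   [double negation]
≡ (¬Q ∨ ¬S ∨ ¬P ∨ ¬Q) ∧ (¬Q ∨ P ∨ S) ∧ (¬Q ∨ Q ∨ S)   [distribute ∨ over ∧]
≡ (¬Q ∨ ¬S ∨ ¬P) ∧ (¬Q ∨ P ∨ S)   [simplify]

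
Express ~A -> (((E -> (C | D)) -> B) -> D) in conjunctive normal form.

(A | ~E | C | D) & (A | ~B | D)

~A -> (((E -> (C | D)) -> B) -> D)
≡ ~~A | (((E -> (C | D)) -> B) -> D)   (eliminate ->)
≡ ~~A | ~((E -> (C | D)) -> B) | D   (eliminate ->)
≡ ~~A | ~(~(E -> (C | D)) | B) | D   (eliminate ->)
≡ ~~A | ~(~(~E | C | D) | B) | D   (eliminate ->)
≡ A | ~(~(~E | C | D) | B) | D   (double negation)
≡ A | (~~(~E | C | D) & ~B) | D   (De Morgan)
≡ A | ((~E | C | D) & ~B) | D   (double negation)
≡ (A | ~E | C | D | D) & (A | ~B | D)   (distribute | over &)
≡ (A | ~E | C | D) & (A | ~B | D)   (simplify)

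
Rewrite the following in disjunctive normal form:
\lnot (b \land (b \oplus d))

\lnot b \lor (d \land b)

\lnot (b \land (b \oplus d))
= \lnot (b \land ((b \land \lnot d) \lor (\lnot b \land d)))   — expand \oplus
= \lnot b \lor \lnot ((b \land \lnot d) \lor (\lnot b \land d))   — De Morgan
= \lnot b \lor (\lnot (b \land \lnot d) \land \lnot (\lnot b \land d))   — De Morgan
= \lnot b \lor ((\lnot b \lor \lnot \lnot d) \land \lnot (\lnot b \land d))   — De Morgan
= \lnot b \lor ((\lnot b \lor d) \land \lnot (\lnot b \land d))   — double negation
= \lnot b \lor ((\lnot b \lor d) \land (\lnot \lnot b \lor \lnot d))   — De Morgan
= \lnot b \lor ((\lnot b \lor d) \land (b \lor \lnot d))   — double negation
= \lnot b \lor (\lnot b \land b) \lor (\lnot b \land \lnot d) \lor (d \land b) \lor (d \land \lnot d)   — distribute \land over \lor
= \lnot b \lor (d \land b)   — simplify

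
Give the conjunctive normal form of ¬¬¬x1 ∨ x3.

¬x1 ∨ x3

¬¬¬x1 ∨ x3
= ¬x1 ∨ x3   — double negation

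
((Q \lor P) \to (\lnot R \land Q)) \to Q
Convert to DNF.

(P \land R) \lor (P \land \lnot Q) \lor Q

((Q \lor P) \to (\lnot R \land Q)) \to Q
= \lnot ((Q \lor P) \to (\lnot R \land Q)) \lor Q   [eliminate \to]
= \lnot (\lnot (Q \lor P) \lor (\lnot R \land Q)) \lor Q   [eliminate \to]
= (\lnot \lnot (Q \lor P) \land \lnot (\lnot R \land Q)) \lor Q   [De Morgan]
= ((Q \lor P) \land \lnot (\lnot R \land Q)) \lor Q   [double negation]
= ((Q \lor P) \land (\lnot \lnot R \lor \lnot Q)) \lor Q   [De Morgan]
= ((Q \lor P) \land (R \lor \lnot Q)) \lor Q   [double negation]
= (Q \land R) \lor (Q \land \lnot Q) \lor (P \land R) \lor (P \land \lnot Q) \lor Q   [distribute \land over \lor]
= (P \land R) \lor (P \land \lnot Q) \lor Q   [simplify]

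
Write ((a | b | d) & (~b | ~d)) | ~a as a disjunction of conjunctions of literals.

((a | b | d) & (~b | ~d)) | ~a
= (a & ~b) | (a & ~d) | (b & ~b) | (b & ~d) | (d & ~b) | (d & ~d) | ~a   (distribute & over |)
= (a & ~b) | (a & ~d) | (b & ~d) | (d & ~b) | ~a   (simplify)

(a & ~b) | (a & ~d) | (b & ~d) | (d & ~b) | ~a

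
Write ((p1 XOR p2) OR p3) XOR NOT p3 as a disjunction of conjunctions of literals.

p3 OR (NOT p1 AND NOT p2 AND NOT p3) OR (p2 AND p1 AND NOT p3)

((p1 XOR p2) OR p3) XOR NOT p3
= (((p1 XOR p2) OR p3) AND NOT NOT p3) OR (NOT ((p1 XOR p2) OR p3) AND NOT p3)   [expand XOR]
= (((p1 AND NOT p2) OR (NOT p1 AND p2) OR p3) AND NOT NOT p3) OR (NOT ((p1 XOR p2) OR p3) AND NOT p3)   [expand XOR]
= (((p1 AND NOT p2) OR (NOT p1 AND p2) OR p3) AND NOT NOT p3) OR (NOT ((p1 AND NOT p2) OR (NOT p1 AND p2) OR p3) AND NOT p3)   [expand XOR]
= (((p1 AND NOT p2) OR (NOT p1 AND p2) OR p3) AND p3) OR (NOT ((p1 AND NOT p2) OR (NOT p1 AND p2) OR p3) AND NOT p3)   [double negation]
= (((p1 AND NOT p2) OR (NOT p1 AND p2) OR p3) AND p3) OR (NOT (p1 AND NOT p2) AND NOT (NOT p1 AND p2) AND NOT p3 AND NOT p3)   [De Morgan]
= (((p1 AND NOT p2) OR (NOT p1 AND p2) OR p3) AND p3) OR ((NOT p1 OR NOT NOT p2) AND NOT (NOT p1 AND p2) AND NOT p3 AND NOT p3)   [De Morgan]
= (((p1 AND NOT p2) OR (NOT p1 AND p2) OR p3) AND p3) OR ((NOT p1 OR p2) AND NOT (NOT p1 AND p2) AND NOT p3 AND NOT p3)   [double negation]
= (((p1 AND NOT p2) OR (NOT p1 AND p2) OR p3) AND p3) OR ((NOT p1 OR p2) AND (NOT NOT p1 OR NOT p2) AND NOT p3 AND NOT p3)   [De Morgan]
= (((p1 AND NOT p2) OR (NOT p1 AND p2) OR p3) AND p3) OR ((NOT p1 OR p2) AND (p1 OR NOT p2) AND NOT p3 AND NOT p3)   [double negation]
= (p1 AND NOT p2 AND p3) OR (NOT p1 AND p2 AND p3) OR (p3 AND p3) OR (NOT p1 AND p1 AND NOT p3 AND NOT p3) OR (NOT p1 AND NOT p2 AND NOT p3 AND NOT p3) OR (p2 AND p1 AND NOT p3 AND NOT p3) OR (p2 AND NOT p2 AND NOT p3 AND NOT p3)   [distribute AND over OR]
= p3 OR (NOT p1 AND NOT p2 AND NOT p3) OR (p2 AND p1 AND NOT p3)   [simplify]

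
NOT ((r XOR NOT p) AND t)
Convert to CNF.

(NOT r OR NOT p OR NOT t) AND (p OR r OR NOT t)

NOT ((r XOR NOT p) AND t)
⇔ NOT ((r OR NOT p) AND NOT (r AND NOT p) AND t)   [expand XOR]
⇔ NOT (r OR NOT p) OR NOT NOT (r AND NOT p) OR NOT t   [De Morgan]
⇔ (NOT r AND NOT NOT p) OR NOT NOT (r AND NOT p) OR NOT t   [De Morgan]
⇔ (NOT r AND p) OR NOT NOT (r AND NOT p) OR NOT t   [double negation]
⇔ (NOT r AND p) OR (r AND NOT p) OR NOT t   [double negation]
⇔ (NOT r OR r OR NOT t) AND (NOT r OR NOT p OR NOT t) AND (p OR r OR NOT t) AND (p OR NOT p OR NOT t)   [distribute OR over AND]
⇔ (NOT r OR NOT p OR NOT t) AND (p OR r OR NOT t)   [simplify]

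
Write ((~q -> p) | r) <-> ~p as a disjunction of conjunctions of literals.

(~p & q) | (~p & r)

((~q -> p) | r) <-> ~p
≡ (((~q -> p) | r) -> ~p) & (~p -> ((~q -> p) | r))
≡ (~((~q -> p) | r) | ~p) & (~p -> ((~q -> p) | r))
≡ (~(~~q | p | r) | ~p) & (~p -> ((~q -> p) | r))
≡ (~(~~q | p | r) | ~p) & (~~p | (~q -> p) | r)
≡ (~(~~q | p | r) | ~p) & (~~p | ~~q | p | r)
≡ ((~~~q & ~p & ~r) | ~p) & (~~p | ~~q | p | r)
≡ ((~q & ~p & ~r) | ~p) & (~~p | ~~q | p | r)
≡ ((~q & ~p & ~r) | ~p) & (p | ~~q | p | r)
≡ ((~q & ~p & ~r) | ~p) & (p | q | p | r)
≡ (~q & ~p & ~r & p) | (~q & ~p & ~r & q) | (~q & ~p & ~r & p) | (~q & ~p & ~r & r) | (~p & p) | (~p & q) | (~p & p) | (~p & r)
≡ (~p & q) | (~p & r)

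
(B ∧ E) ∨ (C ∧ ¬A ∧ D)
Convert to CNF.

(B ∧ E) ∨ (C ∧ ¬A ∧ D)
≡ (B ∨ C) ∧ (B ∨ ¬A) ∧ (B ∨ D) ∧ (E ∨ C) ∧ (E ∨ ¬A) ∧ (E ∨ D)   [distribute ∨ over ∧]

(B ∨ C) ∧ (B ∨ ¬A) ∧ (B ∨ D) ∧ (E ∨ C) ∧ (E ∨ ¬A) ∧ (E ∨ D)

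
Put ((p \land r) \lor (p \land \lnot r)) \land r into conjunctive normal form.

p \land r

((p \land r) \lor (p \land \lnot r)) \land r
⇔ (p \lor p) \land (p \lor \lnot r) \land (r \lor p) \land (r \lor \lnot r) \land r   (distribute \lor over \land)
⇔ p \land r   (simplify)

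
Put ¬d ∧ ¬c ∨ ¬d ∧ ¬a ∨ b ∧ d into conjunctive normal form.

¬d ∧ ¬c ∨ ¬d ∧ ¬a ∨ b ∧ d
= (¬d ∨ ¬d ∨ b) ∧ (¬d ∨ ¬d ∨ d) ∧ (¬d ∨ ¬a ∨ b) ∧ (¬d ∨ ¬a ∨ d) ∧ (¬c ∨ ¬d ∨ b) ∧ (¬c ∨ ¬d ∨ d) ∧ (¬c ∨ ¬a ∨ b) ∧ (¬c ∨ ¬a ∨ d)   — distribute ∨ over ∧
= (¬d ∨ b) ∧ (¬c ∨ ¬a ∨ b) ∧ (¬c ∨ ¬a ∨ d)   — simplify

(¬d ∨ b) ∧ (¬c ∨ ¬a ∨ b) ∧ (¬c ∨ ¬a ∨ d)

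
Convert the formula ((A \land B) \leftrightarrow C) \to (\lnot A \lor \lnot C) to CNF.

\lnot C \lor \lnot A \lor \lnot B

((A \land B) \leftrightarrow C) \to (\lnot A \lor \lnot C)
⇔ \lnot ((A \land B) \leftrightarrow C) \lor \lnot A \lor \lnot C   [eliminate \to]
⇔ \lnot (((A \land B) \to C) \land (C \to (A \land B))) \lor \lnot A \lor \lnot C   [eliminate \leftrightarrow]
⇔ \lnot ((\lnot (A \land B) \lor C) \land (C \to (A \land B))) \lor \lnot A \lor \lnot C   [eliminate \to]
⇔ \lnot ((\lnot (A \land B) \lor C) \land (\lnot C \lor (A \land B))) \lor \lnot A \lor \lnot C   [eliminate \to]
⇔ \lnot (\lnot (A \land B) \lor C) \lor \lnot (\lnot C \lor (A \land B)) \lor \lnot A \lor \lnot C   [De Morgan]
⇔ (\lnot \lnot (A \land B) \land \lnot C) \lor \lnot (\lnot C \lor (A \land B)) \lor \lnot A \lor \lnot C   [De Morgan]
⇔ (A \land B \land \lnot C) \lor \lnot (\lnot C \lor (A \land B)) \lor \lnot A \lor \lnot C   [double negation]
⇔ (A \land B \land \lnot C) \lor (\lnot \lnot C \land \lnot (A \land B)) \lor \lnot A \lor \lnot C   [De Morgan]
⇔ (A \land B \land \lnot C) \lor (C \land \lnot (A \land B)) \lor \lnot A \lor \lnot C   [double negation]
⇔ (A \land B \land \lnot C) \lor (C \land (\lnot A \lor \lnot B)) \lor \lnot A \lor \lnot C   [De Morgan]
⇔ (A \lor C \lor \lnot A \lor \lnot C) \land (A \lor \lnot A \lor \lnot B \lor \lnot A \lor \lnot C) \land (B \lor C \lor \lnot A \lor \lnot C) \land (B \lor \lnot A \lor \lnot B \lor \lnot A \lor \lnot C) \land (\lnot C \lor C \lor \lnot A \lor \lnot C) \land (\lnot C \lor \lnot A \lor \lnot B \lor \lnot A \lor \lnot C)   [distribute \lor over \land]
⇔ \lnot C \lor \lnot A \lor \lnot B   [simplify]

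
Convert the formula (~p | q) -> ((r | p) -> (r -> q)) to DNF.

(p & ~q) | ~r | q

(~p | q) -> ((r | p) -> (r -> q))
= ~(~p | q) | ((r | p) -> (r -> q))   [eliminate ->]
= ~(~p | q) | ~(r | p) | (r -> q)   [eliminate ->]
= ~(~p | q) | ~(r | p) | ~r | q   [eliminate ->]
= (~~p & ~q) | ~(r | p) | ~r | q   [De Morgan]
= (p & ~q) | ~(r | p) | ~r | q   [double negation]
= (p & ~q) | (~r & ~p) | ~r | q   [De Morgan]
= (p & ~q) | ~r | q   [simplify]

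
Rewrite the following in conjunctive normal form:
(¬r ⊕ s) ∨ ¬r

(¬r ⊕ s) ∨ ¬r
= ((¬r ∨ s) ∧ ¬(¬r ∧ s)) ∨ ¬r   [expand ⊕]
= ((¬r ∨ s) ∧ (¬¬r ∨ ¬s)) ∨ ¬r   [De Morgan]
= ((¬r ∨ s) ∧ (r ∨ ¬s)) ∨ ¬r   [double negation]
= (¬r ∨ s ∨ ¬r) ∧ (r ∨ ¬s ∨ ¬r)   [distribute ∨ over ∧]
= ¬r ∨ s   [simplify]

¬r ∨ s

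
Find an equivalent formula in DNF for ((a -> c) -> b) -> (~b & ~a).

((a -> c) -> b) -> (~b & ~a)
= ~((a -> c) -> b) | (~b & ~a)
= ~(~(a -> c) | b) | (~b & ~a)
= ~(~(~a | c) | b) | (~b & ~a)
= (~~(~a | c) & ~b) | (~b & ~a)
= ((~a | c) & ~b) | (~b & ~a)
= (~a & ~b) | (c & ~b) | (~b & ~a)
= (~a & ~b) | (c & ~b)

(~a & ~b) | (c & ~b)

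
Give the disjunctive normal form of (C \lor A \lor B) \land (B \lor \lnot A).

(C \lor A \lor B) \land (B \lor \lnot A)
≡ (C \land B) \lor (C \land \lnot A) \lor (A \land B) \lor (A \land \lnot A) \lor (B \land B) \lor (B \land \lnot A)   (distribute \land over \lor)
≡ (C \land \lnot A) \lor B   (simplify)

(C \land \lnot A) \lor B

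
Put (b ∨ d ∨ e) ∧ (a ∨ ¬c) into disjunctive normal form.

(b ∧ a) ∨ (b ∧ ¬c) ∨ (d ∧ a) ∨ (d ∧ ¬c) ∨ (e ∧ a) ∨ (e ∧ ¬c)

(b ∨ d ∨ e) ∧ (a ∨ ¬c)
⇔ (b ∧ a) ∨ (b ∧ ¬c) ∨ (d ∧ a) ∨ (d ∧ ¬c) ∨ (e ∧ a) ∨ (e ∧ ¬c)   — distribute ∧ over ∨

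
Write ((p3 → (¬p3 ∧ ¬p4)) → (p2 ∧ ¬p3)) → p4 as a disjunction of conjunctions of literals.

(¬p3 ∧ ¬p2) ∨ p4

((p3 → (¬p3 ∧ ¬p4)) → (p2 ∧ ¬p3)) → p4
= ¬((p3 → (¬p3 ∧ ¬p4)) → (p2 ∧ ¬p3)) ∨ p4   [eliminate →]
= ¬(¬(p3 → (¬p3 ∧ ¬p4)) ∨ (p2 ∧ ¬p3)) ∨ p4   [eliminate →]
= ¬(¬(¬p3 ∨ (¬p3 ∧ ¬p4)) ∨ (p2 ∧ ¬p3)) ∨ p4   [eliminate →]
= (¬¬(¬p3 ∨ (¬p3 ∧ ¬p4)) ∧ ¬(p2 ∧ ¬p3)) ∨ p4   [De Morgan]
= ((¬p3 ∨ (¬p3 ∧ ¬p4)) ∧ ¬(p2 ∧ ¬p3)) ∨ p4   [double negation]
= ((¬p3 ∨ (¬p3 ∧ ¬p4)) ∧ (¬p2 ∨ ¬¬p3)) ∨ p4   [De Morgan]
= ((¬p3 ∨ (¬p3 ∧ ¬p4)) ∧ (¬p2 ∨ p3)) ∨ p4   [double negation]
= (¬p3 ∧ ¬p2) ∨ (¬p3 ∧ p3) ∨ (¬p3 ∧ ¬p4 ∧ ¬p2) ∨ (¬p3 ∧ ¬p4 ∧ p3) ∨ p4   [distribute ∧ over ∨]
= (¬p3 ∧ ¬p2) ∨ p4   [simplify]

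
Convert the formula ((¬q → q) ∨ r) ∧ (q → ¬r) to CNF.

((¬q → q) ∨ r) ∧ (q → ¬r)
≡ (¬¬q ∨ q ∨ r) ∧ (q → ¬r)   [eliminate →]
≡ (¬¬q ∨ q ∨ r) ∧ (¬q ∨ ¬r)   [eliminate →]
≡ (q ∨ q ∨ r) ∧ (¬q ∨ ¬r)   [double negation]
≡ (q ∨ r) ∧ (¬q ∨ ¬r)   [simplify]

(q ∨ r) ∧ (¬q ∨ ¬r)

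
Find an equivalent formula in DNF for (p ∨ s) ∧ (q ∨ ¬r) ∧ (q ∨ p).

(p ∧ q) ∨ (p ∧ ¬r) ∨ (s ∧ q)

(p ∨ s) ∧ (q ∨ ¬r) ∧ (q ∨ p)
≡ (p ∧ q ∧ q) ∨ (p ∧ q ∧ p) ∨ (p ∧ ¬r ∧ q) ∨ (p ∧ ¬r ∧ p) ∨ (s ∧ q ∧ q) ∨ (s ∧ q ∧ p) ∨ (s ∧ ¬r ∧ q) ∨ (s ∧ ¬r ∧ p)   [distribute ∧ over ∨]
≡ (p ∧ q) ∨ (p ∧ ¬r) ∨ (s ∧ q)   [simplify]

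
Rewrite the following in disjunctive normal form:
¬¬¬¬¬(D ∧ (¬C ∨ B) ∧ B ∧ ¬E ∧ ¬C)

¬¬¬¬¬(D ∧ (¬C ∨ B) ∧ B ∧ ¬E ∧ ¬C)
⇔ ¬¬¬(D ∧ (¬C ∨ B) ∧ B ∧ ¬E ∧ ¬C)   [double negation]
⇔ ¬(D ∧ (¬C ∨ B) ∧ B ∧ ¬E ∧ ¬C)   [double negation]
⇔ ¬D ∨ ¬(¬C ∨ B) ∨ ¬B ∨ ¬¬E ∨ ¬¬C   [De Morgan]
⇔ ¬D ∨ (¬¬C ∧ ¬B) ∨ ¬B ∨ ¬¬E ∨ ¬¬C   [De Morgan]
⇔ ¬D ∨ (C ∧ ¬B) ∨ ¬B ∨ ¬¬E ∨ ¬¬C   [double negation]
⇔ ¬D ∨ (C ∧ ¬B) ∨ ¬B ∨ E ∨ ¬¬C   [double negation]
⇔ ¬D ∨ (C ∧ ¬B) ∨ ¬B ∨ E ∨ C   [double negation]
⇔ ¬D ∨ ¬B ∨ E ∨ C   [simplify]

¬D ∨ ¬B ∨ E ∨ C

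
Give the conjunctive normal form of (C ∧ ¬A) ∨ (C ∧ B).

(C ∧ ¬A) ∨ (C ∧ B)
≡ (C ∨ C) ∧ (C ∨ B) ∧ (¬A ∨ C) ∧ (¬A ∨ B)   [distribute ∨ over ∧]
≡ C ∧ (¬A ∨ B)   [simplify]

C ∧ (¬A ∨ B)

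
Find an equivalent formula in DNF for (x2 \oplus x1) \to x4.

(x2 \oplus x1) \to x4
≡ \lnot (x2 \oplus x1) \lor x4   [eliminate \to]
≡ \lnot ((x2 \land \lnot x1) \lor (\lnot x2 \land x1)) \lor x4   [expand \oplus]
≡ (\lnot (x2 \land \lnot x1) \land \lnot (\lnot x2 \land x1)) \lor x4   [De Morgan]
≡ ((\lnot x2 \lor \lnot \lnot x1) \land \lnot (\lnot x2 \land x1)) \lor x4   [De Morgan]
≡ ((\lnot x2 \lor x1) \land \lnot (\lnot x2 \land x1)) \lor x4   [double negation]
≡ ((\lnot x2 \lor x1) \land (\lnot \lnot x2 \lor \lnot x1)) \lor x4   [De Morgan]
≡ ((\lnot x2 \lor x1) \land (x2 \lor \lnot x1)) \lor x4   [double negation]
≡ (\lnot x2 \land x2) \lor (\lnot x2 \land \lnot x1) \lor (x1 \land x2) \lor (x1 \land \lnot x1) \lor x4   [distribute \land over \lor]
≡ (\lnot x2 \land \lnot x1) \lor (x1 \land x2) \lor x4   [simplify]

(\lnot x2 \land \lnot x1) \lor (x1 \land x2) \lor x4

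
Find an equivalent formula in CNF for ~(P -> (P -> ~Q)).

~(P -> (P -> ~Q))
≡ ~(~P | (P -> ~Q))   — eliminate ->
≡ ~(~P | ~P | ~Q)   — eliminate ->
≡ ~~P & ~~P & ~~Q   — De Morgan
≡ P & ~~P & ~~Q   — double negation
≡ P & P & ~~Q   — double negation
≡ P & P & Q   — double negation
≡ P & Q   — simplify

P & Q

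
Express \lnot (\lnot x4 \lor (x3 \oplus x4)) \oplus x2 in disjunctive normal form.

(x4 \land x3 \land \lnot x2) \lor (\lnot x4 \land x2) \lor (\lnot x3 \land x4 \land x2)

\lnot (\lnot x4 \lor (x3 \oplus x4)) \oplus x2
≡ (\lnot (\lnot x4 \lor (x3 \oplus x4)) \land \lnot x2) \lor (\lnot \lnot (\lnot x4 \lor (x3 \oplus x4)) \land x2)   [expand \oplus]
≡ (\lnot (\lnot x4 \lor (x3 \land \lnot x4) \lor (\lnot x3 \land x4)) \land \lnot x2) \lor (\lnot \lnot (\lnot x4 \lor (x3 \oplus x4)) \land x2)   [expand \oplus]
≡ (\lnot (\lnot x4 \lor (x3 \land \lnot x4) \lor (\lnot x3 \land x4)) \land \lnot x2) \lor (\lnot \lnot (\lnot x4 \lor (x3 \land \lnot x4) \lor (\lnot x3 \land x4)) \land x2)   [expand \oplus]
≡ (\lnot \lnot x4 \land \lnot (x3 \land \lnot x4) \land \lnot (\lnot x3 \land x4) \land \lnot x2) \lor (\lnot \lnot (\lnot x4 \lor (x3 \land \lnot x4) \lor (\lnot x3 \land x4)) \land x2)   [De Morgan]
≡ (x4 \land \lnot (x3 \land \lnot x4) \land \lnot (\lnot x3 \land x4) \land \lnot x2) \lor (\lnot \lnot (\lnot x4 \lor (x3 \land \lnot x4) \lor (\lnot x3 \land x4)) \land x2)   [double negation]
≡ (x4 \land (\lnot x3 \lor \lnot \lnot x4) \land \lnot (\lnot x3 \land x4) \land \lnot x2) \lor (\lnot \lnot (\lnot x4 \lor (x3 \land \lnot x4) \lor (\lnot x3 \land x4)) \land x2)   [De Morgan]
≡ (x4 \land (\lnot x3 \lor x4) \land \lnot (\lnot x3 \land x4) \land \lnot x2) \lor (\lnot \lnot (\lnot x4 \lor (x3 \land \lnot x4) \lor (\lnot x3 \land x4)) \land x2)   [double negation]
≡ (x4 \land (\lnot x3 \lor x4) \land (\lnot \lnot x3 \lor \lnot x4) \land \lnot x2) \lor (\lnot \lnot (\lnot x4 \lor (x3 \land \lnot x4) \lor (\lnot x3 \land x4)) \land x2)   [De Morgan]
≡ (x4 \land (\lnot x3 \lor x4) \land (x3 \lor \lnot x4) \land \lnot x2) \lor (\lnot \lnot (\lnot x4 \lor (x3 \land \lnot x4) \lor (\lnot x3 \land x4)) \land x2)   [double negation]
≡ (x4 \land (\lnot x3 \lor x4) \land (x3 \lor \lnot x4) \land \lnot x2) \lor ((\lnot x4 \lor (x3 \land \lnot x4) \lor (\lnot x3 \land x4)) \land x2)   [double negation]
≡ (x4 \land \lnot x3 \land x3 \land \lnot x2) \lor (x4 \land \lnot x3 \land \lnot x4 \land \lnot x2) \lor (x4 \land x4 \land x3 \land \lnot x2) \lor (x4 \land x4 \land \lnot x4 \land \lnot x2) \lor (\lnot x4 \land x2) \lor (x3 \land \lnot x4 \land x2) \lor (\lnot x3 \land x4 \land x2)   [distribute \land over \lor]
≡ (x4 \land x3 \land \lnot x2) \lor (\lnot x4 \land x2) \lor (\lnot x3 \land x4 \land x2)   [simplify]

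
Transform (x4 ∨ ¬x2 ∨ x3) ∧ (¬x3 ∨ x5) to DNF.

(x4 ∨ ¬x2 ∨ x3) ∧ (¬x3 ∨ x5)
= (x4 ∧ ¬x3) ∨ (x4 ∧ x5) ∨ (¬x2 ∧ ¬x3) ∨ (¬x2 ∧ x5) ∨ (x3 ∧ ¬x3) ∨ (x3 ∧ x5)   [distribute ∧ over ∨]
= (x4 ∧ ¬x3) ∨ (x4 ∧ x5) ∨ (¬x2 ∧ ¬x3) ∨ (¬x2 ∧ x5) ∨ (x3 ∧ x5)   [simplify]

(x4 ∧ ¬x3) ∨ (x4 ∧ x5) ∨ (¬x2 ∧ ¬x3) ∨ (¬x2 ∧ x5) ∨ (x3 ∧ x5)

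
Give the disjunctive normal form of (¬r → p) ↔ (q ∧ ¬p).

(¬r → p) ↔ (q ∧ ¬p)
≡ ((¬r → p) → (q ∧ ¬p)) ∧ ((q ∧ ¬p) → (¬r → p))   — eliminate ↔
≡ (¬(¬r → p) ∨ (q ∧ ¬p)) ∧ ((q ∧ ¬p) → (¬r → p))   — eliminate →
≡ (¬(¬¬r ∨ p) ∨ (q ∧ ¬p)) ∧ ((q ∧ ¬p) → (¬r → p))   — eliminate →
≡ (¬(¬¬r ∨ p) ∨ (q ∧ ¬p)) ∧ (¬(q ∧ ¬p) ∨ (¬r → p))   — eliminate →
≡ (¬(¬¬r ∨ p) ∨ (q ∧ ¬p)) ∧ (¬(q ∧ ¬p) ∨ ¬¬r ∨ p)   — eliminate →
≡ ((¬¬¬r ∧ ¬p) ∨ (q ∧ ¬p)) ∧ (¬(q ∧ ¬p) ∨ ¬¬r ∨ p)   — De Morgan
≡ ((¬r ∧ ¬p) ∨ (q ∧ ¬p)) ∧ (¬(q ∧ ¬p) ∨ ¬¬r ∨ p)   — double negation
≡ ((¬r ∧ ¬p) ∨ (q ∧ ¬p)) ∧ (¬q ∨ ¬¬p ∨ ¬¬r ∨ p)   — De Morgan
≡ ((¬r ∧ ¬p) ∨ (q ∧ ¬p)) ∧ (¬q ∨ p ∨ ¬¬r ∨ p)   — double negation
≡ ((¬r ∧ ¬p) ∨ (q ∧ ¬p)) ∧ (¬q ∨ p ∨ r ∨ p)   — double negation
≡ (¬r ∧ ¬p ∧ ¬q) ∨ (¬r ∧ ¬p ∧ p) ∨ (¬r ∧ ¬p ∧ r) ∨ (¬r ∧ ¬p ∧ p) ∨ (q ∧ ¬p ∧ ¬q) ∨ (q ∧ ¬p ∧ p) ∨ (q ∧ ¬p ∧ r) ∨ (q ∧ ¬p ∧ p)   — distribute ∧ over ∨
≡ (¬r ∧ ¬p ∧ ¬q) ∨ (q ∧ ¬p ∧ r)   — simplify

(¬r ∧ ¬p ∧ ¬q) ∨ (q ∧ ¬p ∧ r)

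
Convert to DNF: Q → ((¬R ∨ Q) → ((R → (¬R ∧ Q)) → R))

¬Q ∨ R

Q → ((¬R ∨ Q) → ((R → (¬R ∧ Q)) → R))
≡ ¬Q ∨ ((¬R ∨ Q) → ((R → (¬R ∧ Q)) → R))   [eliminate →]
≡ ¬Q ∨ ¬(¬R ∨ Q) ∨ ((R → (¬R ∧ Q)) → R)   [eliminate →]
≡ ¬Q ∨ ¬(¬R ∨ Q) ∨ ¬(R → (¬R ∧ Q)) ∨ R   [eliminate →]
≡ ¬Q ∨ ¬(¬R ∨ Q) ∨ ¬(¬R ∨ (¬R ∧ Q)) ∨ R   [eliminate →]
≡ ¬Q ∨ (¬¬R ∧ ¬Q) ∨ ¬(¬R ∨ (¬R ∧ Q)) ∨ R   [De Morgan]
≡ ¬Q ∨ (R ∧ ¬Q) ∨ ¬(¬R ∨ (¬R ∧ Q)) ∨ R   [double negation]
≡ ¬Q ∨ (R ∧ ¬Q) ∨ (¬¬R ∧ ¬(¬R ∧ Q)) ∨ R   [De Morgan]
≡ ¬Q ∨ (R ∧ ¬Q) ∨ (R ∧ ¬(¬R ∧ Q)) ∨ R   [double negation]
≡ ¬Q ∨ (R ∧ ¬Q) ∨ (R ∧ (¬¬R ∨ ¬Q)) ∨ R   [De Morgan]
≡ ¬Q ∨ (R ∧ ¬Q) ∨ (R ∧ (R ∨ ¬Q)) ∨ R   [double negation]
≡ ¬Q ∨ (R ∧ ¬Q) ∨ (R ∧ R) ∨ (R ∧ ¬Q) ∨ R   [distribute ∧ over ∨]
≡ ¬Q ∨ R   [simplify]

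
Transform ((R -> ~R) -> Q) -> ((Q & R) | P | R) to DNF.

((R -> ~R) -> Q) -> ((Q & R) | P | R)
≡ ~((R -> ~R) -> Q) | (Q & R) | P | R   — eliminate ->
≡ ~(~(R -> ~R) | Q) | (Q & R) | P | R   — eliminate ->
≡ ~(~(~R | ~R) | Q) | (Q & R) | P | R   — eliminate ->
≡ (~~(~R | ~R) & ~Q) | (Q & R) | P | R   — De Morgan
≡ ((~R | ~R) & ~Q) | (Q & R) | P | R   — double negation
≡ (~R & ~Q) | (~R & ~Q) | (Q & R) | P | R   — distribute & over |
≡ (~R & ~Q) | P | R   — simplify

(~R & ~Q) | P | R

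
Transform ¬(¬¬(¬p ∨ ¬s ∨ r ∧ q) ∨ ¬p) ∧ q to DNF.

¬(¬¬(¬p ∨ ¬s ∨ r ∧ q) ∨ ¬p) ∧ q
⇔ ¬¬¬(¬p ∨ ¬s ∨ r ∧ q) ∧ ¬¬p ∧ q   (De Morgan)
⇔ ¬(¬p ∨ ¬s ∨ r ∧ q) ∧ ¬¬p ∧ q   (double negation)
⇔ ¬¬p ∧ ¬¬s ∧ ¬(r ∧ q) ∧ ¬¬p ∧ q   (De Morgan)
⇔ p ∧ ¬¬s ∧ ¬(r ∧ q) ∧ ¬¬p ∧ q   (double negation)
⇔ p ∧ s ∧ ¬(r ∧ q) ∧ ¬¬p ∧ q   (double negation)
⇔ p ∧ s ∧ (¬r ∨ ¬q) ∧ ¬¬p ∧ q   (De Morgan)
⇔ p ∧ s ∧ (¬r ∨ ¬q) ∧ p ∧ q   (double negation)
⇔ p ∧ s ∧ ¬r ∧ p ∧ q ∨ p ∧ s ∧ ¬q ∧ p ∧ q   (distribute ∧ over ∨)
⇔ p ∧ s ∧ ¬r ∧ q   (simplify)

p ∧ s ∧ ¬r ∧ q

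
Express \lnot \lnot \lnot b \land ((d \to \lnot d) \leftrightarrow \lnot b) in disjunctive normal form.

\lnot b \land \lnot d

\lnot \lnot \lnot b \land ((d \to \lnot d) \leftrightarrow \lnot b)
≡ \lnot \lnot \lnot b \land ((d \to \lnot d) \to \lnot b) \land (\lnot b \to (d \to \lnot d))   (eliminate \leftrightarrow)
≡ \lnot \lnot \lnot b \land (\lnot (d \to \lnot d) \lor \lnot b) \land (\lnot b \to (d \to \lnot d))   (eliminate \to)
≡ \lnot \lnot \lnot b \land (\lnot (\lnot d \lor \lnot d) \lor \lnot b) \land (\lnot b \to (d \to \lnot d))   (eliminate \to)
≡ \lnot \lnot \lnot b \land (\lnot (\lnot d \lor \lnot d) \lor \lnot b) \land (\lnot \lnot b \lor (d \to \lnot d))   (eliminate \to)
≡ \lnot \lnot \lnot b \land (\lnot (\lnot d \lor \lnot d) \lor \lnot b) \land (\lnot \lnot b \lor \lnot d \lor \lnot d)   (eliminate \to)
≡ \lnot b \land (\lnot (\lnot d \lor \lnot d) \lor \lnot b) \land (\lnot \lnot b \lor \lnot d \lor \lnot d)   (double negation)
≡ \lnot b \land ((\lnot \lnot d \land \lnot \lnot d) \lor \lnot b) \land (\lnot \lnot b \lor \lnot d \lor \lnot d)   (De Morgan)
≡ \lnot b \land ((d \land \lnot \lnot d) \lor \lnot b) \land (\lnot \lnot b \lor \lnot d \lor \lnot d)   (double negation)
≡ \lnot b \land ((d \land d) \lor \lnot b) \land (\lnot \lnot b \lor \lnot d \lor \lnot d)   (double negation)
≡ \lnot b \land ((d \land d) \lor \lnot b) \land (b \lor \lnot d \lor \lnot d)   (double negation)
≡ (\lnot b \land d \land d \land b) \lor (\lnot b \land d \land d \land \lnot d) \lor (\lnot b \land d \land d \land \lnot d) \lor (\lnot b \land \lnot b \land b) \lor (\lnot b \land \lnot b \land \lnot d) \lor (\lnot b \land \lnot b \land \lnot d)   (distribute \land over \lor)
≡ \lnot b \land \lnot d   (simplify)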